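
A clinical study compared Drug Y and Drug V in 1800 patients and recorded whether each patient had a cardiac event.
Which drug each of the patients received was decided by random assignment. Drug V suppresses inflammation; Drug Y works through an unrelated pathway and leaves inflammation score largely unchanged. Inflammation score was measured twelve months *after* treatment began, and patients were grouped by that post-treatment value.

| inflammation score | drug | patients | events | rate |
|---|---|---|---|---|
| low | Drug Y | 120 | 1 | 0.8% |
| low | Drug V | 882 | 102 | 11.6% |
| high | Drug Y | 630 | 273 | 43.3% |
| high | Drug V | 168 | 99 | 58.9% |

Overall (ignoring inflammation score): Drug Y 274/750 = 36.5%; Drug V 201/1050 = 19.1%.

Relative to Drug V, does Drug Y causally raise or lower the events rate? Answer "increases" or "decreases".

increases

The stratified and pooled comparisons disagree (Drug Y wins within each inflammation score; Drug V wins overall), so the answer turns on the causal role of inflammation score.
Inflammation score here is a post-treatment variable shaped by the drug; conditioning on it would introduce bias rather than remove it. The overall comparison is the causal one.
Pooled: Drug Y 36.5% vs Drug V 19.1%; Drug V is lower overall.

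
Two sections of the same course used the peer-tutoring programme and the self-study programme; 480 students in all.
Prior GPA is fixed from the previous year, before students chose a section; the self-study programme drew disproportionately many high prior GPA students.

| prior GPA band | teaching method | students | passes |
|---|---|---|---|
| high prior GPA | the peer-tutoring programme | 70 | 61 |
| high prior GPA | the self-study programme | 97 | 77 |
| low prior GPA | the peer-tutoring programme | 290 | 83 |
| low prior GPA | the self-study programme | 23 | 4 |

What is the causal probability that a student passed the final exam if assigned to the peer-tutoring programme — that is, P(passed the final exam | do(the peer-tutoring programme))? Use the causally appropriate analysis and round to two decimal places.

0.49

The prior GPA band-specific comparison favours the peer-tutoring programme throughout, but the pooled figures favour the self-study programme. The question is whether to condition on prior GPA band.
Here prior GPA band is a common cause — it drives both which teaching method a case falls under and the outcome. The crude comparison mixes populations; the stratum-specific rates are the causally relevant ones.
Standardising the peer-tutoring programme to the population prior GPA band mix: 0.348·61/70 + 0.652·83/290 = 0.490.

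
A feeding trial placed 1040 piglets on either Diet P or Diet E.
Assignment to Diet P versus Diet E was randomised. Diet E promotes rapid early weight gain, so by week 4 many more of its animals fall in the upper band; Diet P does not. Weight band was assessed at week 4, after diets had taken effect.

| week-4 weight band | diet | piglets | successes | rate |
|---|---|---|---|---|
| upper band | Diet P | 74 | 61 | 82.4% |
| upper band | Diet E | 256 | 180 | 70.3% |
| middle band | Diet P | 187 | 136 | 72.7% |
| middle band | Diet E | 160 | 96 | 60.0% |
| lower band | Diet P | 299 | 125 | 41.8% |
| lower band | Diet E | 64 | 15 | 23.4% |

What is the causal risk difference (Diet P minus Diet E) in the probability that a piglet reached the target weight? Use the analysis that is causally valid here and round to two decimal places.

-0.03

Week-4 weight band here is a post-treatment variable shaped by the diet; conditioning on it would introduce bias rather than remove it. The overall comparison is the causal one.
The causal difference is the pooled difference: 0.575 − 0.606 = -0.031.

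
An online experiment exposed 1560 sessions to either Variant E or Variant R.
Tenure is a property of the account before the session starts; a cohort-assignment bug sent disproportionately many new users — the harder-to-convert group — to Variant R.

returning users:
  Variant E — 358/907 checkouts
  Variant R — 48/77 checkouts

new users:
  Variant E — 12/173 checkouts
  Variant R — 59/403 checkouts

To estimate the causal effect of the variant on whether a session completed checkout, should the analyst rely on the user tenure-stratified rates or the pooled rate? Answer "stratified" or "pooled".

Since user tenure is a pre-existing factor (not a product of the variant) and it affects the outcome on its own, it is a confounder. The stratified rates, not the pooled rate, identify the causal effect.
Within each level — returning users: 39.5% vs 62.3%; new users: 6.9% vs 14.6% — Variant R is higher every time.

stratified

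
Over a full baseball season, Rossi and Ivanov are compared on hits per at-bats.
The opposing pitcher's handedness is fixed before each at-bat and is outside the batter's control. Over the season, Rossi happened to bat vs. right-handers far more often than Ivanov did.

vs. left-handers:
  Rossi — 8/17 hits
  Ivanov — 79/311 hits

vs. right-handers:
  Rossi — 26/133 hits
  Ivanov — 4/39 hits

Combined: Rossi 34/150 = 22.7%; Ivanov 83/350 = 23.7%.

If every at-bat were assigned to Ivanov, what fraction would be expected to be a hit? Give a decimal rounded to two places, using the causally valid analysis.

Rossi is higher inside every pitcher handedness stratum but Ivanov is higher in aggregate. Whether to stratify depends on how pitcher handedness relates to the player.
Pitcher handedness satisfies the back-door criterion: it is not a descendant of the player, and it blocks the spurious path from player to outcome. Adjusting for it (i.e., using the within-pitcher handedness rates) gives the causal effect.
Standardising Ivanov to the population pitcher handedness mix: 0.656·79/311 + 0.344·4/39 = 0.202.

0.20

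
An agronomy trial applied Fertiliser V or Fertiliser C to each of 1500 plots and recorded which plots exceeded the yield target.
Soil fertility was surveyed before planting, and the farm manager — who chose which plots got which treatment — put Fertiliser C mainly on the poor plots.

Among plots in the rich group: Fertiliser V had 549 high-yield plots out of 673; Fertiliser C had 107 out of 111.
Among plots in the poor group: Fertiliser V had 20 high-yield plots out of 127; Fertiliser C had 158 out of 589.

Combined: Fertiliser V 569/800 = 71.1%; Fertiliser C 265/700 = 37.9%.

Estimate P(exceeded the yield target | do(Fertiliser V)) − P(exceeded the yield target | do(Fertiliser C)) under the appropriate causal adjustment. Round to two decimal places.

-0.13

The soil fertility-specific comparison favours Fertiliser C throughout, but the pooled figures favour Fertiliser V. The question is whether to condition on soil fertility.
Soil fertility differs across fertilisers for reasons unrelated to any effect of the fertiliser itself, and it separately predicts the outcome — a classic confounder. We must compare within soil fertility levels.
Adjusting over the population distribution of soil fertility: 0.523·(0.816−0.964) + 0.477·(0.157−0.268) = -0.130.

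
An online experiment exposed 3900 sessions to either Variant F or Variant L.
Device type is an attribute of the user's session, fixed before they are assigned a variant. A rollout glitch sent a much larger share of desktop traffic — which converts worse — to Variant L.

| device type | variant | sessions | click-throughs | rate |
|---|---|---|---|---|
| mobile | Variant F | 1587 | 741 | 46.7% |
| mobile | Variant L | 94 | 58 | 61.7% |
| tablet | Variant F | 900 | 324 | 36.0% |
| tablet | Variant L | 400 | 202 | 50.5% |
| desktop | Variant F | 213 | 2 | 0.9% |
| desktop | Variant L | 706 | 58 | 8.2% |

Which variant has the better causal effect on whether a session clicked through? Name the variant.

Variant L

Device type is set before the variant has any effect — it is not caused by the variant — and it independently drives the outcome. That makes it a confounder, so the causal comparison is within device type levels.
Within each level — mobile: 46.7% vs 61.7%; tablet: 36.0% vs 50.5%; desktop: 0.9% vs 8.2% — Variant L is higher every time.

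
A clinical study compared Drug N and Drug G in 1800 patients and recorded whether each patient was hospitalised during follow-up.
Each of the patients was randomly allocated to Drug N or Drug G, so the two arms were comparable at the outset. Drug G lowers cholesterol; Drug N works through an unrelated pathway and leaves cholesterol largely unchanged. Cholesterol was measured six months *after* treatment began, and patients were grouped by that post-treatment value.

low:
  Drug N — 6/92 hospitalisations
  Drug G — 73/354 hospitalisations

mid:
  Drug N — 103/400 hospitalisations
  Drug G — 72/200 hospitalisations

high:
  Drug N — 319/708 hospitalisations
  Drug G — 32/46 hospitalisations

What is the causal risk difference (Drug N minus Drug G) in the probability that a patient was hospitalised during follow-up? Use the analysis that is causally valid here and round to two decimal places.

+0.06

Cholesterol is recorded after the drug and is itself shifted by it — it sits on the causal path from drug to outcome. Conditioning on a mediator would strip out part of the effect we want; the pooled comparison gives the total causal effect.
The causal difference is the pooled difference: 0.357 − 0.295 = +0.062.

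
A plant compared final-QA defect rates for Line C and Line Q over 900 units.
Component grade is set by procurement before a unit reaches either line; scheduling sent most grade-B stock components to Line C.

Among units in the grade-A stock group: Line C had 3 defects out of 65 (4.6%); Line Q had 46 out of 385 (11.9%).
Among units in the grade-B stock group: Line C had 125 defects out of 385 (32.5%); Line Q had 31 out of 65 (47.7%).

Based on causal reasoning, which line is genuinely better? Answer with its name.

Line C is lower inside every component grade stratum but Line Q is lower in aggregate. Whether to stratify depends on how component grade relates to the line.
Component grade differs across lines for reasons unrelated to any effect of the line itself, and it separately predicts the outcome — a classic confounder. We must compare within component grade levels.
Within each level — grade-A stock: 4.6% vs 11.9%; grade-B stock: 32.5% vs 47.7% — Line C is lower every time.

Line C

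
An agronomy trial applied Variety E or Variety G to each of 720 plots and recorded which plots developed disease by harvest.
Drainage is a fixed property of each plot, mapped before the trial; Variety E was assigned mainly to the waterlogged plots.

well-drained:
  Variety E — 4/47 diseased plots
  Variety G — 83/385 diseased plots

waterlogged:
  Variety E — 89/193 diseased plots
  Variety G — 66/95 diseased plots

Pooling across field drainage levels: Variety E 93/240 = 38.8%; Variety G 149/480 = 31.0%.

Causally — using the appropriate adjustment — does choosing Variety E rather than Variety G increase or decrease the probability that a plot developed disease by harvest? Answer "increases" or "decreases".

decreases

The stratified and pooled comparisons disagree (Variety E wins within each field drainage; Variety G wins overall), so the answer turns on the causal role of field drainage.
Field drainage differs across varietys for reasons unrelated to any effect of the variety itself, and it separately predicts the outcome — a classic confounder. We must compare within field drainage levels.
Within each level — well-drained: 8.5% vs 21.6%; waterlogged: 46.1% vs 69.5% — Variety E is lower every time.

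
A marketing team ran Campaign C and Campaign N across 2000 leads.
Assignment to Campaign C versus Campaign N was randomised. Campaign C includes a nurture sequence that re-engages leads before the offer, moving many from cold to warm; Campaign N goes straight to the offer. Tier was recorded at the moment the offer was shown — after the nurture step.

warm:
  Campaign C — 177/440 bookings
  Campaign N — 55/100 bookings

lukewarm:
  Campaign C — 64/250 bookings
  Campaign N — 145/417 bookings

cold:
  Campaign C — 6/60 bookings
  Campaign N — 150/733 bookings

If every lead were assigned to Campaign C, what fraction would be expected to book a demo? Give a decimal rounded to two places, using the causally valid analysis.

0.33

Because the campaign influences engagement tier, engagement tier is a post-treatment mediator, not a confounder. Stratifying on it would bias the estimate; the causal effect is the crude pooled difference.
So P(outcome | do(Campaign C)) is just the pooled rate for Campaign C: 247/750 = 0.329.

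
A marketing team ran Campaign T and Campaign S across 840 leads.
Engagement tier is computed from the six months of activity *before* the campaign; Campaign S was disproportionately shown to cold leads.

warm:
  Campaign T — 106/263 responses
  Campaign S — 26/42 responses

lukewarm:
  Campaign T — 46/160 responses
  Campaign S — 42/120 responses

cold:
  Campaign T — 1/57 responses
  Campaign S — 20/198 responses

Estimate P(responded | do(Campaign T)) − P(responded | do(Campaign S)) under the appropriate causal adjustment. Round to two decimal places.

-0.12

Engagement tier is set before the campaign has any effect — it is not caused by the campaign — and it independently drives the outcome. That makes it a confounder, so the causal comparison is within engagement tier levels.
Adjusting over the population distribution of engagement tier: 0.363·(0.403−0.619) + 0.333·(0.287−0.350) + 0.304·(0.018−0.101) = -0.125.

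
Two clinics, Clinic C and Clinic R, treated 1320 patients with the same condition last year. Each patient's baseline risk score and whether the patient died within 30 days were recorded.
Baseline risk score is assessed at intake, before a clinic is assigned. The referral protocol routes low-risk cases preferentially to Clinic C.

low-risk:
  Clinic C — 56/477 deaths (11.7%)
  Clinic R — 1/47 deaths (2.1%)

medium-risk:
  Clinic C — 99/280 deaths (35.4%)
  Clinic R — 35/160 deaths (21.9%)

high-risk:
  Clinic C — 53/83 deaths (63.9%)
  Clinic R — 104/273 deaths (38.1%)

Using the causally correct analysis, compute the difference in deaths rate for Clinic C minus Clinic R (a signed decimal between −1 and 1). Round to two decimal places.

+0.15

The stratified and pooled comparisons disagree (Clinic R wins within each baseline risk score; Clinic C wins overall), so the answer turns on the causal role of baseline risk score.
Baseline risk score satisfies the back-door criterion: it is not a descendant of the clinic, and it blocks the spurious path from clinic to outcome. Adjusting for it (i.e., using the within-baseline risk score rates) gives the causal effect.
Adjusting over the population distribution of baseline risk score: 0.397·(0.117−0.021) + 0.333·(0.354−0.219) + 0.270·(0.639−0.381) = +0.153.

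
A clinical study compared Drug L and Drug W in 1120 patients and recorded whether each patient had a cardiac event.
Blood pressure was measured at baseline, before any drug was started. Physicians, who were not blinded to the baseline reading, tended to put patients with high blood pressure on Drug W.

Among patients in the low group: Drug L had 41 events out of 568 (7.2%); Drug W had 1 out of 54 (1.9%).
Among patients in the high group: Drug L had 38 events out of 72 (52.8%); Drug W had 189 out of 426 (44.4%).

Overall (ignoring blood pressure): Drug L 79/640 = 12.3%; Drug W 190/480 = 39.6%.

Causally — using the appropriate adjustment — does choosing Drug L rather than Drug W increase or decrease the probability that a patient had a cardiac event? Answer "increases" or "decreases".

Blood pressure is set before the drug has any effect — it is not caused by the drug — and it independently drives the outcome. That makes it a confounder, so the causal comparison is within blood pressure levels.
Within each level — low: 7.2% vs 1.9%; high: 52.8% vs 44.4% — Drug W is lower every time.

increases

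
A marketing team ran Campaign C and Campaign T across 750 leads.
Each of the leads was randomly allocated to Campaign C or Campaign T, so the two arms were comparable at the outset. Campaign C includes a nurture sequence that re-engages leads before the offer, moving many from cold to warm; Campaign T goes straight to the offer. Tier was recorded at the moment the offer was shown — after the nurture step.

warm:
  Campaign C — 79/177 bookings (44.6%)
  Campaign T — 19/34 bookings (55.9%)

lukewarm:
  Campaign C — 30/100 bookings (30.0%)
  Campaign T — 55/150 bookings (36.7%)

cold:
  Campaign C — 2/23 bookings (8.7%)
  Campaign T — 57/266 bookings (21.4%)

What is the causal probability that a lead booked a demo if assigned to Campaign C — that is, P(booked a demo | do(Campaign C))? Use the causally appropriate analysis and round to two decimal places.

Engagement tier is downstream of the campaign. One should not condition on a consequence of treatment, so the overall rates are the right comparison.
So P(outcome | do(Campaign C)) is just the pooled rate for Campaign C: 111/300 = 0.370.

0.37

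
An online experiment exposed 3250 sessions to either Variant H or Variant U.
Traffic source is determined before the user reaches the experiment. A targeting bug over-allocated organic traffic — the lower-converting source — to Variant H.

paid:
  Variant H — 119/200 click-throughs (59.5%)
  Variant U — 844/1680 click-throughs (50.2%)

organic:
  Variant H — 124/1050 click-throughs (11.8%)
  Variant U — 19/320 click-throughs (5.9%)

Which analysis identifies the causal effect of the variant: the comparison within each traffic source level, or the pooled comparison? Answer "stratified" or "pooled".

Traffic source is set before the variant has any effect — it is not caused by the variant — and it independently drives the outcome. That makes it a confounder, so the causal comparison is within traffic source levels.
Within each level — paid: 59.5% vs 50.2%; organic: 11.8% vs 5.9% — Variant H is higher every time.

stratified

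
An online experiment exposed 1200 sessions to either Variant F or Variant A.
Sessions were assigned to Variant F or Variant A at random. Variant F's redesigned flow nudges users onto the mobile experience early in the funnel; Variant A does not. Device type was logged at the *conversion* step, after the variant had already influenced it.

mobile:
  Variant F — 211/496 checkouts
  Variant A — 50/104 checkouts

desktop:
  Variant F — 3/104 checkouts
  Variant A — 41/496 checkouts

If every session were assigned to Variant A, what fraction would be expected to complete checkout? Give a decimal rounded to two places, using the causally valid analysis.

Device type lies on the pathway variant → device type → outcome, so adjusting for it blocks the indirect effect. For the total causal effect of variant, use the unadjusted pooled rates.
So P(outcome | do(Variant A)) is just the pooled rate for Variant A: 91/600 = 0.152.

0.15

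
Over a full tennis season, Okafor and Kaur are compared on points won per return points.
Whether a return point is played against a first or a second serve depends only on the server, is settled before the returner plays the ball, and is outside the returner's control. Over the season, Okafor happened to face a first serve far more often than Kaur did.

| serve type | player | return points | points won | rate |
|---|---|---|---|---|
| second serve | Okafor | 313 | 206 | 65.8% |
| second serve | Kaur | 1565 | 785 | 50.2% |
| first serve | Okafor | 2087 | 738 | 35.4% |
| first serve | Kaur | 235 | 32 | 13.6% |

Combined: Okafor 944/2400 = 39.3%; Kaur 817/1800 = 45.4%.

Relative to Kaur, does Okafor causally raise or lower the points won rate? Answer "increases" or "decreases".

Serve type differs across players for reasons unrelated to any effect of the player itself, and it separately predicts the outcome — a classic confounder. We must compare within serve type levels.
Within each level — second serve: 65.8% vs 50.2%; first serve: 35.4% vs 13.6% — Okafor is higher every time.

increases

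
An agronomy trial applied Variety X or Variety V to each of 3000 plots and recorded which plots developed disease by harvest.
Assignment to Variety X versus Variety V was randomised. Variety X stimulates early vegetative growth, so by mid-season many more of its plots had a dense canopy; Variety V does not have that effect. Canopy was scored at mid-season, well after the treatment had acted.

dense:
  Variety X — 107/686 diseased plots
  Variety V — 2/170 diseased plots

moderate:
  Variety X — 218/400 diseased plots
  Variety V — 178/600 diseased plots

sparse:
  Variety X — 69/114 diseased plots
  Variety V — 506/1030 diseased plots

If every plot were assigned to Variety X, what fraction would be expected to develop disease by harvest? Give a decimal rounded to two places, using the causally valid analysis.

0.33

Mid-season canopy lies on the pathway variety → mid-season canopy → outcome, so adjusting for it blocks the indirect effect. For the total causal effect of variety, use the unadjusted pooled rates.
So P(outcome | do(Variety X)) is just the pooled rate for Variety X: 394/1200 = 0.328.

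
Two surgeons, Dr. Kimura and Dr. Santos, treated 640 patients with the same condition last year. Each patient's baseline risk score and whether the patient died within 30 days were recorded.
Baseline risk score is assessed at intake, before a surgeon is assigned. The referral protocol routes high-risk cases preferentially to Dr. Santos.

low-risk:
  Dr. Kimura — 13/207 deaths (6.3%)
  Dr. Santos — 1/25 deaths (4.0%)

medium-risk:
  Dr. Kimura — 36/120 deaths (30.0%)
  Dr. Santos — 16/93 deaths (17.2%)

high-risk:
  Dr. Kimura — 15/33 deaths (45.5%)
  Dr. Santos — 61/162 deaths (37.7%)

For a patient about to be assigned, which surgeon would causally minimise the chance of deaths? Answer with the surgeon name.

Since baseline risk score is a pre-existing factor (not a product of the surgeon) and it affects the outcome on its own, it is a confounder. The stratified rates, not the pooled rate, identify the causal effect.
Within each level — low-risk: 6.3% vs 4.0%; medium-risk: 30.0% vs 17.2%; high-risk: 45.5% vs 37.7% — Dr. Santos is lower every time.

Dr. Santos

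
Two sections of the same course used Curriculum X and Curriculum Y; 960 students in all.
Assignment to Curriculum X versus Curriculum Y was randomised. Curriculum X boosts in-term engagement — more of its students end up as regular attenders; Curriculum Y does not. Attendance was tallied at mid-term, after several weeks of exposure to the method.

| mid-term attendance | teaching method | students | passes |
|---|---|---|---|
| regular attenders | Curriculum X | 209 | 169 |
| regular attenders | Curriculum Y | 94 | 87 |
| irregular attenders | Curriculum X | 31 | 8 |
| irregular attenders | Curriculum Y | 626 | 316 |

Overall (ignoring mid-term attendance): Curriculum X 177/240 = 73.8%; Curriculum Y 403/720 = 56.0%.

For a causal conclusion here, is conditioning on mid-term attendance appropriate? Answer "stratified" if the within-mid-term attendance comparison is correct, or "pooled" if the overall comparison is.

Stratifying would compare teaching methods among students the teaching methods themselves sorted into mid-term attendance groups — a form of selection on an intermediate. The unconditioned pooled rates give the total causal effect.
Pooled: Curriculum X 73.8% vs Curriculum Y 56.0%; Curriculum X is higher overall.

pooled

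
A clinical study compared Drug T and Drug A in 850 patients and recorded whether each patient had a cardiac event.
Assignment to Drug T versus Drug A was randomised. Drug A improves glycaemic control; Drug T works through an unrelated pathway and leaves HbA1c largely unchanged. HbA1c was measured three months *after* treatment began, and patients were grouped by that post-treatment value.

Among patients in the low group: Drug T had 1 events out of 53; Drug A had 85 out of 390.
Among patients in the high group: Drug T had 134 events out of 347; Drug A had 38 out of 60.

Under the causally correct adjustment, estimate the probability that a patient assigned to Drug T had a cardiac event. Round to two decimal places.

0.34

The stratified and pooled comparisons disagree (Drug T wins within each HbA1c; Drug A wins overall), so the answer turns on the causal role of HbA1c.
HbA1c is recorded after the drug and is itself shifted by it — it sits on the causal path from drug to outcome. Conditioning on a mediator would strip out part of the effect we want; the pooled comparison gives the total causal effect.
So P(outcome | do(Drug T)) is just the pooled rate for Drug T: 135/400 = 0.338.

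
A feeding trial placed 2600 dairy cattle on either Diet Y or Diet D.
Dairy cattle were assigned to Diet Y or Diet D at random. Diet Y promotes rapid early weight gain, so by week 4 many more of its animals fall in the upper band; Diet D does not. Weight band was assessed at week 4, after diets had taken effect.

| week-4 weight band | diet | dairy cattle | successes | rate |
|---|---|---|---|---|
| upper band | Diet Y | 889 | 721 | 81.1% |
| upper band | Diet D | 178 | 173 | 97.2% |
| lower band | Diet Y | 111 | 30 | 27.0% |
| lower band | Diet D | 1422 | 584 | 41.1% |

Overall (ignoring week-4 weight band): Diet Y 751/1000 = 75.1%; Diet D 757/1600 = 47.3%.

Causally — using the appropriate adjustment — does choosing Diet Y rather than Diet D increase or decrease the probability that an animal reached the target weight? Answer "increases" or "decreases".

Within every week-4 weight band level Diet D has the higher rate, yet pooled Diet Y does — Simpson's reversal.
Week-4 weight band lies on the pathway diet → week-4 weight band → outcome, so adjusting for it blocks the indirect effect. For the total causal effect of diet, use the unadjusted pooled rates.
Pooled: Diet Y 75.1% vs Diet D 47.3%; Diet Y is higher overall.

increases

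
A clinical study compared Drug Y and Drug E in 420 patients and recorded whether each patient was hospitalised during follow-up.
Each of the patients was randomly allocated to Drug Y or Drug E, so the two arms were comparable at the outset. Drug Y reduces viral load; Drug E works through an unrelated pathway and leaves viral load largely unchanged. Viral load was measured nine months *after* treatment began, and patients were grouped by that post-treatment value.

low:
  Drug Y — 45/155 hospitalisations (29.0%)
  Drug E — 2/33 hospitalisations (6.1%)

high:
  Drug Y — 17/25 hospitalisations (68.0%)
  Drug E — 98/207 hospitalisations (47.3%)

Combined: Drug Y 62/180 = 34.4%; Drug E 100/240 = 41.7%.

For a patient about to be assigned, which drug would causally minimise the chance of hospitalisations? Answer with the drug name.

The stratified and pooled comparisons disagree (Drug E wins within each viral load; Drug Y wins overall), so the answer turns on the causal role of viral load.
Viral load is recorded after the drug and is itself shifted by it — it sits on the causal path from drug to outcome. Conditioning on a mediator would strip out part of the effect we want; the pooled comparison gives the total causal effect.
Pooled: Drug Y 34.4% vs Drug E 41.7%; Drug Y is lower overall.

Drug Y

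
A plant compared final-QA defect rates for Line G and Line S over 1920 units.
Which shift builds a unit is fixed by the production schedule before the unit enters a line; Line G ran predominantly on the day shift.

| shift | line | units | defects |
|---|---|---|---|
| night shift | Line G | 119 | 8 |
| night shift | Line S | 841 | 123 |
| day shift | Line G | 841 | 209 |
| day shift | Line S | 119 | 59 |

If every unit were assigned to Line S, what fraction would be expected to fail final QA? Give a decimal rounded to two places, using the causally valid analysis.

Within every shift level Line G has the lower rate, yet pooled Line S does — Simpson's reversal.
Shift satisfies the back-door criterion: it is not a descendant of the line, and it blocks the spurious path from line to outcome. Adjusting for it (i.e., using the within-shift rates) gives the causal effect.
Standardising Line S to the population shift mix: 0.500·123/841 + 0.500·59/119 = 0.321.

0.32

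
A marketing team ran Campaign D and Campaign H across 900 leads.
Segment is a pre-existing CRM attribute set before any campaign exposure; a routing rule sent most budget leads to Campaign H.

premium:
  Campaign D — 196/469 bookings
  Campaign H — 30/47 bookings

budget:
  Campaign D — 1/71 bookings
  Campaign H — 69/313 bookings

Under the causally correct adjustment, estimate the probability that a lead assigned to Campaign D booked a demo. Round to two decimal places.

0.25

Here customer segment is a common cause — it drives both which campaign a case falls under and the outcome. The crude comparison mixes populations; the stratum-specific rates are the causally relevant ones.
Standardising Campaign D to the population customer segment mix: 0.573·196/469 + 0.427·1/71 = 0.246.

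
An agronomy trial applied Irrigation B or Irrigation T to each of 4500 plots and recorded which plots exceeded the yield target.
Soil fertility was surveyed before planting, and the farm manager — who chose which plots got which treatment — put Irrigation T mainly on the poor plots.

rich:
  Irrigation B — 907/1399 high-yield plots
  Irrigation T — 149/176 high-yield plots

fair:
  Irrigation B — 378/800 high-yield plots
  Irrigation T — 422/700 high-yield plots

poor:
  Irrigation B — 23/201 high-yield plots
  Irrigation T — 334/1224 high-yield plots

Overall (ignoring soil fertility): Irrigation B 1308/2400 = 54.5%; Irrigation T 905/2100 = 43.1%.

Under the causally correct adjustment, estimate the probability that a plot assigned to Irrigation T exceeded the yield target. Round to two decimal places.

Soil fertility satisfies the back-door criterion: it is not a descendant of the irrigation, and it blocks the spurious path from irrigation to outcome. Adjusting for it (i.e., using the within-soil fertility rates) gives the causal effect.
Standardising Irrigation T to the population soil fertility mix: 0.350·149/176 + 0.333·422/700 + 0.317·334/1224 = 0.584.

0.58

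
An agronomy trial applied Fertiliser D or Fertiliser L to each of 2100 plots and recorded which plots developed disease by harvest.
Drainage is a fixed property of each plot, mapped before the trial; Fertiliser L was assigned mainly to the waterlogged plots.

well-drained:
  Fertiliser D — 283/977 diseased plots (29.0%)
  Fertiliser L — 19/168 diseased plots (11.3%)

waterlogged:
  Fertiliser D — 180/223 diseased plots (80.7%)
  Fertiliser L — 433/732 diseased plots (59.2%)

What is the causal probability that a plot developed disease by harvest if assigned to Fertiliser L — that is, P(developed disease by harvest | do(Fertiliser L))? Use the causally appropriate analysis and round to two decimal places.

Fertiliser L is lower inside every field drainage stratum but Fertiliser D is lower in aggregate. Whether to stratify depends on how field drainage relates to the fertiliser.
Field drainage differs across fertilisers for reasons unrelated to any effect of the fertiliser itself, and it separately predicts the outcome — a classic confounder. We must compare within field drainage levels.
Standardising Fertiliser L to the population field drainage mix: 0.545·19/168 + 0.455·433/732 = 0.331.

0.33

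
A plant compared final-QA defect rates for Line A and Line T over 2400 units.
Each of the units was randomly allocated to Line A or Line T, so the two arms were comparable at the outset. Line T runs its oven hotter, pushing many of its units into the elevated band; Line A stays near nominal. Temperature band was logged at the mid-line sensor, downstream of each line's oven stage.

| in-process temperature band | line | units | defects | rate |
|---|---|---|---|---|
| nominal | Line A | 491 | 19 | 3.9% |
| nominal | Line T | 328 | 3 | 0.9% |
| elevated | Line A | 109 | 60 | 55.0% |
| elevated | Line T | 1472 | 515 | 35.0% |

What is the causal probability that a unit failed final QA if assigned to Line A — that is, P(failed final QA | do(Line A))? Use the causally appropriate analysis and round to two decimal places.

0.13

In-process temperature band is recorded after the line and is itself shifted by it — it sits on the causal path from line to outcome. Conditioning on a mediator would strip out part of the effect we want; the pooled comparison gives the total causal effect.
So P(outcome | do(Line A)) is just the pooled rate for Line A: 79/600 = 0.132.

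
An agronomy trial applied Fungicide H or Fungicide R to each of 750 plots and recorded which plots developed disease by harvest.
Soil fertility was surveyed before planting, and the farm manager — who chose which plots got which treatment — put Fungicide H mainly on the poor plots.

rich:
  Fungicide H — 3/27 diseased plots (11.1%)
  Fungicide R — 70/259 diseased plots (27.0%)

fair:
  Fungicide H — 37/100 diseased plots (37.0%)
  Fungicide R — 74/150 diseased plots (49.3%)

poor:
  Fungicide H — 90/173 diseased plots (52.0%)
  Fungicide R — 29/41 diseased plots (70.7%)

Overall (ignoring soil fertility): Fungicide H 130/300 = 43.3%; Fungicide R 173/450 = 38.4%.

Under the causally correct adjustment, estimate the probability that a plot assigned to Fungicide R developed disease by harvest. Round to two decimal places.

0.47

The stratified and pooled comparisons disagree (Fungicide H wins within each soil fertility; Fungicide R wins overall), so the answer turns on the causal role of soil fertility.
Since soil fertility is a pre-existing factor (not a product of the fungicide) and it affects the outcome on its own, it is a confounder. The stratified rates, not the pooled rate, identify the causal effect.
Standardising Fungicide R to the population soil fertility mix: 0.381·70/259 + 0.333·74/150 + 0.285·29/41 = 0.469.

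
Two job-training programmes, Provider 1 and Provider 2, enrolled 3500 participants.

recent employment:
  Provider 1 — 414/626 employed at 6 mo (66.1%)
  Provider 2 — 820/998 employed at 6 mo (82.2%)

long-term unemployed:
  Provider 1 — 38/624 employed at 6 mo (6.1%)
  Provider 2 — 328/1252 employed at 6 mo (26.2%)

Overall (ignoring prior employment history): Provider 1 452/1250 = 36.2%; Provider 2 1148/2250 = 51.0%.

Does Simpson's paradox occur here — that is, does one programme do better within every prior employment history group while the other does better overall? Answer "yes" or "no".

Within each prior employment history level (recent employment 66.1% vs 82.2%; long-term unemployed 6.1% vs 26.2%), Provider 2 has the higher rate every time. Pooled: 36.2% vs 51.0% — Provider 2 has the higher rate overall. They agree.

no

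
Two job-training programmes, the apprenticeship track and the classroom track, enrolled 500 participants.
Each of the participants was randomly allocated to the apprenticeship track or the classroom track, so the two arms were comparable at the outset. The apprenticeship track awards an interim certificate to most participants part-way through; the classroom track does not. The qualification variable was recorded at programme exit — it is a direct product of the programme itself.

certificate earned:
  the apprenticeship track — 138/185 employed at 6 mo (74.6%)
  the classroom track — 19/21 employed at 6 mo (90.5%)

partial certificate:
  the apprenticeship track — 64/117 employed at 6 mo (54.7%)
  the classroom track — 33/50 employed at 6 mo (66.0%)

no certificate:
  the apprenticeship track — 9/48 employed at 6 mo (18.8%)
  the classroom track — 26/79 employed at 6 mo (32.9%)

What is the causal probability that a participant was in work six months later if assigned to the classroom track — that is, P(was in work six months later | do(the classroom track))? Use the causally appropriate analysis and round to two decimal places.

0.52

the classroom track is higher inside every qualification attained during the programme stratum but the apprenticeship track is higher in aggregate. Whether to stratify depends on how qualification attained during the programme relates to the programme.
Because the programme influences qualification attained during the programme, qualification attained during the programme is a post-treatment mediator, not a confounder. Stratifying on it would bias the estimate; the causal effect is the crude pooled difference.
So P(outcome | do(the classroom track)) is just the pooled rate for the classroom track: 78/150 = 0.520.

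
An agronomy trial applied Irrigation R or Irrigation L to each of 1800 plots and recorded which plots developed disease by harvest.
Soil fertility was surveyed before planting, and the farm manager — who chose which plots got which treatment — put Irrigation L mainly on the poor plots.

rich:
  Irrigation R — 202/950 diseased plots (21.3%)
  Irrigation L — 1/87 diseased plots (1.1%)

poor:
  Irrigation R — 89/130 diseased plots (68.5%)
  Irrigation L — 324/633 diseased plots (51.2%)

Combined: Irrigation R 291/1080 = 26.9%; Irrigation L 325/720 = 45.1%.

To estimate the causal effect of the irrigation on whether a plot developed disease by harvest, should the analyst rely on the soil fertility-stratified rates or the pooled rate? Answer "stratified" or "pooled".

Soil fertility is set before the irrigation has any effect — it is not caused by the irrigation — and it independently drives the outcome. That makes it a confounder, so the causal comparison is within soil fertility levels.
Within each level — rich: 21.3% vs 1.1%; poor: 68.5% vs 51.2% — Irrigation L is lower every time.

stratified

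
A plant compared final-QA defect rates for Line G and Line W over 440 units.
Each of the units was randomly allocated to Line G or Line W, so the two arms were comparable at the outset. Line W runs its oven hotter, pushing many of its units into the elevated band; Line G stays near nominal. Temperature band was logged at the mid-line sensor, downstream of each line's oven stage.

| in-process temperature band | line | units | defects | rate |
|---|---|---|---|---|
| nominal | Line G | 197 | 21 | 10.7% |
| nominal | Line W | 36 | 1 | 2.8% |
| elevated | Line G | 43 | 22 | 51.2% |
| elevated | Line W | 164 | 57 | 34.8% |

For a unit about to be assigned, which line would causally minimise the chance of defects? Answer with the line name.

Line G

In-process temperature band is recorded after the line and is itself shifted by it — it sits on the causal path from line to outcome. Conditioning on a mediator would strip out part of the effect we want; the pooled comparison gives the total causal effect.
Pooled: Line G 17.9% vs Line W 29.0%; Line G is lower overall.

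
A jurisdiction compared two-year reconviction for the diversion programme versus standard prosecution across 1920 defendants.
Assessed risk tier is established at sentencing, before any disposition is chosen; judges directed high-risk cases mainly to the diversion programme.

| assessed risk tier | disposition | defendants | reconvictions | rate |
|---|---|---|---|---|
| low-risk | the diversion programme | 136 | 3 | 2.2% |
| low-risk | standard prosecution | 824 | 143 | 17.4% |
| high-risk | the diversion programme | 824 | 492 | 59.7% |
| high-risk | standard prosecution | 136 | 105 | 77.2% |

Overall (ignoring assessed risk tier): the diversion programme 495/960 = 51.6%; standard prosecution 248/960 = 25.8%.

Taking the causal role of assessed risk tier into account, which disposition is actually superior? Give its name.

The stratified and pooled comparisons disagree (the diversion programme wins within each assessed risk tier; standard prosecution wins overall), so the answer turns on the causal role of assessed risk tier.
Here assessed risk tier is a common cause — it drives both which disposition a case falls under and the outcome. The crude comparison mixes populations; the stratum-specific rates are the causally relevant ones.
Within each level — low-risk: 2.2% vs 17.4%; high-risk: 59.7% vs 77.2% — the diversion programme is lower every time.

the diversion programme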